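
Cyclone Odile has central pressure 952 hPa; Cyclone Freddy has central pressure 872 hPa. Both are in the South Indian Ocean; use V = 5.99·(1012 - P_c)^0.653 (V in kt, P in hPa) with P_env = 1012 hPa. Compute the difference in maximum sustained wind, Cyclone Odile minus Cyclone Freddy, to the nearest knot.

-64 kt

Cyclone Odile: ΔP = 60; V ≈ 5.99 × 60^0.653 ≈ 86.81 kt.
Cyclone Freddy: ΔP = 140; V ≈ 5.99 × 140^0.653 ≈ 150.96 kt.
Difference ≈ 86.81 − 150.96 = -64.15 → -64 kt.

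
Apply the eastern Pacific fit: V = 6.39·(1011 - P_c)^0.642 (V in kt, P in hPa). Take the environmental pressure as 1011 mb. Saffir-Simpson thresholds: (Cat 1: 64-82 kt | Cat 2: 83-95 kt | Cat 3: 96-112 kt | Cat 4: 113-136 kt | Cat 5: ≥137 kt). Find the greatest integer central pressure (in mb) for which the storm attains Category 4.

923 mb

Category 4 begins at V = 113 kt.
Required ΔP = (113/6.39)^(1/0.642) = 17.684^1.558 ≈ 87.75 mb.
P_c ≤ 1011 − 87.75 = 923.25, so the highest integer P_c is 923 mb.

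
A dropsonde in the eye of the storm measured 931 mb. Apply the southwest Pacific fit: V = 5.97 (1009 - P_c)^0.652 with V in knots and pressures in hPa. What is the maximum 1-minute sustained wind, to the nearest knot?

ΔP = 1009 − 931 = 78 mb.
78^0.652 ≈ 17.126.
V ≈ 5.97 × 17.126 ≈ 102.2 kt.

102 kt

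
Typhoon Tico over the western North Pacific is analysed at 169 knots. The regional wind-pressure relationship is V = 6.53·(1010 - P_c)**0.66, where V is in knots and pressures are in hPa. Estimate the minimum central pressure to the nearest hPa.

872 hPa

ΔP = (V / 6.53)^(1/0.66) = (169/6.53)^1.515.
169/6.53 = 25.881; 25.881^1.515 ≈ 138.31 hPa.
P_c = 1010 − 138.31 = 871.69 ≈ 872 hPa.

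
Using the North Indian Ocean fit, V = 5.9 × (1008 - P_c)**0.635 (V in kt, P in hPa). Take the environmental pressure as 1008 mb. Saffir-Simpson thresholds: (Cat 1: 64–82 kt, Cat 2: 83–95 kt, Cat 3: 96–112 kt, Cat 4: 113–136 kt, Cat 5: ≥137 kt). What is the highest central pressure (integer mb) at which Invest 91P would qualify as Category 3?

927 mb

Category 3 begins at V = 96 kt.
Required ΔP = (96/5.9)^(1/0.635) = 16.271^1.575 ≈ 80.86 mb.
P_c ≤ 1008 − 80.86 = 927.14, so the highest integer P_c is 927 mb.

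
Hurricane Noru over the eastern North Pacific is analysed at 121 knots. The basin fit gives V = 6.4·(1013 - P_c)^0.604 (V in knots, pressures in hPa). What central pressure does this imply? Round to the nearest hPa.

ΔP = (V / 6.4)^(1/0.604) = (121/6.4)^1.656.
121/6.4 = 18.906; 18.906^1.656 ≈ 129.89 hPa.
P_c = 1013 − 129.89 = 883.11 ≈ 883 hPa.

883 hPa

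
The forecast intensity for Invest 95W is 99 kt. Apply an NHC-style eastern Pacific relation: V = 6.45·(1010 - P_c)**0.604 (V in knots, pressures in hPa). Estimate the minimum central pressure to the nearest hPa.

ΔP = (V / 6.45)^(1/0.604) = (99/6.45)^1.656.
99/6.45 = 15.349; 15.349^1.656 ≈ 91.98 hPa.
P_c = 1010 − 91.98 = 918.02 ≈ 918 hPa.

918 hPa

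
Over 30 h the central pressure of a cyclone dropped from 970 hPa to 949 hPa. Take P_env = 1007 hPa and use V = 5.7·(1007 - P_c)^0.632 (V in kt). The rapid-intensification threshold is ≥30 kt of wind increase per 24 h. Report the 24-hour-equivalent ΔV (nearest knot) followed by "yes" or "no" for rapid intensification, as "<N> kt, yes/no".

V₁: ΔP = 37, V ≈ 5.7 × 37^0.632 ≈ 55.84 kt.
V₂: ΔP = 58, V ≈ 5.7 × 58^0.632 ≈ 74.19 kt.
ΔV over 30 h = 18.35 kt → 24 h equivalent = 18.35 × 24/30 ≈ 14.68 kt.
15 kt < 30 kt ⇒ not rapid intensification.

15 kt, no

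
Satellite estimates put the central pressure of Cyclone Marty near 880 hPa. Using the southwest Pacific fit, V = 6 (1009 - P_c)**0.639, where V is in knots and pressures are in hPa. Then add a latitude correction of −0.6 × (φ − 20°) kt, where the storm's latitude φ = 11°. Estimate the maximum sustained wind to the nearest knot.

ΔP = 1009 − 880 = 129 hPa.
129^0.639 ≈ 22.319.
V ≈ 6 × 22.319 ≈ 133.9 kt.
Latitude correction: −0.6 × (11 − 20) = 5.4 kt.
Corrected V ≈ 139.3 kt → 139 kt.

139 kt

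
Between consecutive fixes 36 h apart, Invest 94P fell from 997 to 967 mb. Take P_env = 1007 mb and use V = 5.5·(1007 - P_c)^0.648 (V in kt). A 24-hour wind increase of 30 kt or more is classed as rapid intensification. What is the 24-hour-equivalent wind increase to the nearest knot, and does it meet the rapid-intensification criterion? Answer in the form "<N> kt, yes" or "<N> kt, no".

24 kt, no

V₁: ΔP = 10, V ≈ 5.5 × 10^0.648 ≈ 24.45 kt.
V₂: ΔP = 40, V ≈ 5.5 × 40^0.648 ≈ 60.05 kt.
ΔV over 36 h = 35.60 kt → 24 h equivalent = 35.60 × 24/36 ≈ 23.73 kt.
24 kt < 30 kt ⇒ not rapid intensification.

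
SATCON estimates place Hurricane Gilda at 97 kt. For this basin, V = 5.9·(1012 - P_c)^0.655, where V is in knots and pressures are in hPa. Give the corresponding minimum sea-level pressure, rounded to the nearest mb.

ΔP = (V / 5.9)^(1/0.655) = (97/5.9)^1.527.
97/5.9 = 16.441; 16.441^1.527 ≈ 71.84 mb.
P_c = 1012 − 71.84 = 940.16 ≈ 940 mb.

940 mb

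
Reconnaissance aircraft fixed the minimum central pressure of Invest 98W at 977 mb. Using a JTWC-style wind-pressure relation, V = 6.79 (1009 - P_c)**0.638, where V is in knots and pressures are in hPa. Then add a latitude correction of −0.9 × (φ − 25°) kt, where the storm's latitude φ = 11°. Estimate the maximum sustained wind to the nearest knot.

ΔP = 1009 − 977 = 32 mb.
32^0.638 ≈ 9.126.
V ≈ 6.79 × 9.126 ≈ 62.0 kt.
Latitude correction: −0.9 × (11 − 25) = 12.6 kt.
Corrected V ≈ 74.6 kt → 75 kt.

75 kt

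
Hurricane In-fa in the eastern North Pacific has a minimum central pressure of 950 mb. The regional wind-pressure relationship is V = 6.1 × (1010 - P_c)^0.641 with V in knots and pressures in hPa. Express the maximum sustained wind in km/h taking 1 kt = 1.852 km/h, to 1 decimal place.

ΔP = 1010 − 950 = 60 mb.
V ≈ 6.1 × 60^0.641 = 6.1 × 13.797 ≈ 84.164 kt.
84.164 × 1.852 ≈ 155.87 km/h → 155.9 km/h.

155.9 km/h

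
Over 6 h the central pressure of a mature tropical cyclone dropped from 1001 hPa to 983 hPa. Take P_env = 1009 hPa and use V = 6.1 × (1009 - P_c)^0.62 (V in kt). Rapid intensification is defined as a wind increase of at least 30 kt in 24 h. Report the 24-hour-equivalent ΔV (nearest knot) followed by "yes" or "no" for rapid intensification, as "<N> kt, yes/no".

95 kt, yes

V₁: ΔP = 8, V ≈ 6.1 × 8^0.62 ≈ 22.14 kt.
V₂: ΔP = 26, V ≈ 6.1 × 26^0.62 ≈ 45.98 kt.
ΔV over 6 h = 23.84 kt → 24 h equivalent = 23.84 × 24/6 ≈ 95.36 kt.
95 kt ≥ 30 kt ⇒ rapid intensification.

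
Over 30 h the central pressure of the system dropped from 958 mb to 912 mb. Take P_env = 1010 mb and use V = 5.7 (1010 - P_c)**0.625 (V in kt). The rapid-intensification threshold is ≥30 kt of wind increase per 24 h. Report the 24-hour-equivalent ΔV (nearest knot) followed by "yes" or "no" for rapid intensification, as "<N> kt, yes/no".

26 kt, no

V₁: ΔP = 52, V ≈ 5.7 × 52^0.625 ≈ 67.36 kt.
V₂: ΔP = 98, V ≈ 5.7 × 98^0.625 ≈ 100.09 kt.
ΔV over 30 h = 32.73 kt → 24 h equivalent = 32.73 × 24/30 ≈ 26.18 kt.
26 kt < 30 kt ⇒ not rapid intensification.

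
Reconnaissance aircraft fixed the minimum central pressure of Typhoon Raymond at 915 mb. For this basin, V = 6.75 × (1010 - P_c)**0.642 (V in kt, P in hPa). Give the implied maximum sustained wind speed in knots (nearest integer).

126 kt

ΔP = 1010 − 915 = 95 mb.
95^0.642 ≈ 18.608.
V ≈ 6.75 × 18.608 ≈ 125.6 kt.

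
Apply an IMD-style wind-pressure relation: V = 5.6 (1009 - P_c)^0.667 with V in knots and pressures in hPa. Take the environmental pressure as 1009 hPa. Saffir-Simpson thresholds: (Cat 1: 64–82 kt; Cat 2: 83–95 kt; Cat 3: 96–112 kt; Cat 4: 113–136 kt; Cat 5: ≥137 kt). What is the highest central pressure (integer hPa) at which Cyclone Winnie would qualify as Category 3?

Category 3 begins at V = 96 kt.
Required ΔP = (96/5.6)^(1/0.667) = 17.143^1.499 ≈ 70.83 hPa.
P_c ≤ 1009 − 70.83 = 938.17, so the highest integer P_c is 938 hPa.

938 hPa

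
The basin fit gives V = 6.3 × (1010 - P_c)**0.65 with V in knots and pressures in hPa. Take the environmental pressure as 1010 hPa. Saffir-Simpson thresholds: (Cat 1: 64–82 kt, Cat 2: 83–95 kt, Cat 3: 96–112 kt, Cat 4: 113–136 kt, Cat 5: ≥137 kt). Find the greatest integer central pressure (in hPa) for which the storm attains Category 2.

Category 2 begins at V = 83 kt.
Required ΔP = (83/6.3)^(1/0.65) = 13.175^1.538 ≈ 52.80 hPa.
P_c ≤ 1010 − 52.80 = 957.20, so the highest integer P_c is 957 hPa.

957 hPa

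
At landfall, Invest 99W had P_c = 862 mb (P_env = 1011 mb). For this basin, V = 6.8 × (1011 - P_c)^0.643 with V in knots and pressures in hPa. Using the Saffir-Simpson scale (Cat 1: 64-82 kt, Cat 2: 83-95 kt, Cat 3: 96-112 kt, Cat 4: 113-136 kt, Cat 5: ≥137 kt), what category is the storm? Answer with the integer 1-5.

ΔP = 1011 − 862 = 149 mb.
V ≈ 6.8 × 149^0.643 = 6.8 × 24.97 ≈ 170 kt.
170 kt falls in the Category 5 band.

5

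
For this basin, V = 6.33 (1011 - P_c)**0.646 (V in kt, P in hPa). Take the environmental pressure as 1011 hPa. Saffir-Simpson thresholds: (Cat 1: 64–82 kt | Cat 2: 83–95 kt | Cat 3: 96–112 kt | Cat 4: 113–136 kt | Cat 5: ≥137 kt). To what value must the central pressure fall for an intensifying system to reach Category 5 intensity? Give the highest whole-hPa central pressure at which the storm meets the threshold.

894 hPa

Category 5 begins at V = 137 kt.
Required ΔP = (137/6.33)^(1/0.646) = 21.643^1.548 ≈ 116.70 hPa.
P_c ≤ 1011 − 116.70 = 894.30, so the highest integer P_c is 894 hPa.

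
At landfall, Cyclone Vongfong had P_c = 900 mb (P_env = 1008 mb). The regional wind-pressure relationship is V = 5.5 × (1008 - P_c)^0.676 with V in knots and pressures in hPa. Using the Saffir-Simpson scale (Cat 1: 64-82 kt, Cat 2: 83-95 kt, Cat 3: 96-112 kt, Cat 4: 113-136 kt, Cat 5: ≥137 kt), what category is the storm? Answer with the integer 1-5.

4

ΔP = 1008 − 900 = 108 mb.
V ≈ 5.5 × 108^0.676 = 5.5 × 23.69 ≈ 130 kt.
130 kt falls in the Category 4 band.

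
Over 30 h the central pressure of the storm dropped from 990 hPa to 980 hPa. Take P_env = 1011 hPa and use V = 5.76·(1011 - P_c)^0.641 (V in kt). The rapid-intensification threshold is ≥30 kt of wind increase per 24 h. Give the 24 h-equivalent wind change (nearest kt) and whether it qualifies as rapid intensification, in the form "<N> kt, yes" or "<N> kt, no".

V₁: ΔP = 21, V ≈ 5.76 × 21^0.641 ≈ 40.55 kt.
V₂: ΔP = 31, V ≈ 5.76 × 31^0.641 ≈ 52.05 kt.
ΔV over 30 h = 11.50 kt → 24 h equivalent = 11.50 × 24/30 ≈ 9.20 kt.
9 kt < 30 kt ⇒ not rapid intensification.

9 kt, no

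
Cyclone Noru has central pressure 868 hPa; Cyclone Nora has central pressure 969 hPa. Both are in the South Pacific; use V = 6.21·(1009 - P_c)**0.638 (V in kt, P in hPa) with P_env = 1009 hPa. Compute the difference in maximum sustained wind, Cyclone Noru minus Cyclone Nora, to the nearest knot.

81 kt

Cyclone Noru: ΔP = 141; V ≈ 6.21 × 141^0.638 ≈ 145.98 kt.
Cyclone Nora: ΔP = 40; V ≈ 6.21 × 40^0.638 ≈ 65.34 kt.
Difference ≈ 145.98 − 65.34 = 80.64 → 81 kt.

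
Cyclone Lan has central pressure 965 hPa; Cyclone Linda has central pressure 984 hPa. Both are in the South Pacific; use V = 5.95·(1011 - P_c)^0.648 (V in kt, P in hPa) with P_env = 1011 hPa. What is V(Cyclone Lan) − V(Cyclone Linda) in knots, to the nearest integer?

Cyclone Lan: ΔP = 46; V ≈ 5.95 × 46^0.648 ≈ 71.12 kt.
Cyclone Linda: ΔP = 27; V ≈ 5.95 × 27^0.648 ≈ 50.35 kt.
Difference ≈ 71.12 − 50.35 = 20.77 → 21 kt.

21 kt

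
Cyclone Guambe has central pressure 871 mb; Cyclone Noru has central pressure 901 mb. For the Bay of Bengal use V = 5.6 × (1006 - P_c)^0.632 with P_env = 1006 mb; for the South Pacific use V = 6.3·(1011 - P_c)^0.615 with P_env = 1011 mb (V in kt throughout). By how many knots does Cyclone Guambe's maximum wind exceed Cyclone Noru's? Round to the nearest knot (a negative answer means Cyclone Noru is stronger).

Cyclone Guambe: ΔP = 135; V ≈ 5.6 × 135^0.632 ≈ 124.33 kt.
Cyclone Noru: ΔP = 110; V ≈ 6.3 × 110^0.615 ≈ 113.45 kt.
Difference ≈ 124.33 − 113.45 = 10.88 → 11 kt.

11 kt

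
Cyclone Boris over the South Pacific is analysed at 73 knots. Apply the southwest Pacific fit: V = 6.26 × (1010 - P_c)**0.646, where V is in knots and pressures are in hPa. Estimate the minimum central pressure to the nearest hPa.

965 hPa

ΔP = (V / 6.26)^(1/0.646) = (73/6.26)^1.548.
73/6.26 = 11.661; 11.661^1.548 ≈ 44.80 hPa.
P_c = 1010 − 44.80 = 965.20 ≈ 965 hPa.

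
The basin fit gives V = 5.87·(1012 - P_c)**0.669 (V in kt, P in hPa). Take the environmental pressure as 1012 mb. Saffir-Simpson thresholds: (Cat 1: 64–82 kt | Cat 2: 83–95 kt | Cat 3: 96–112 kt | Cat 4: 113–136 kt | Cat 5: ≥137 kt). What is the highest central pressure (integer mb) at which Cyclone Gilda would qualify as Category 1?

976 mb

Category 1 begins at V = 64 kt.
Required ΔP = (64/5.87)^(1/0.669) = 10.903^1.495 ≈ 35.55 mb.
P_c ≤ 1012 − 35.55 = 976.45, so the highest integer P_c is 976 mb.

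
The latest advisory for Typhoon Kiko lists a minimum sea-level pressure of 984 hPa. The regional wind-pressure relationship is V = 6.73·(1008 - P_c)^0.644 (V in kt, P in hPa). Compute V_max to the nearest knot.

ΔP = 1008 − 984 = 24 hPa.
24^0.644 ≈ 7.742.
V ≈ 6.73 × 7.742 ≈ 52.1 kt.

52 kt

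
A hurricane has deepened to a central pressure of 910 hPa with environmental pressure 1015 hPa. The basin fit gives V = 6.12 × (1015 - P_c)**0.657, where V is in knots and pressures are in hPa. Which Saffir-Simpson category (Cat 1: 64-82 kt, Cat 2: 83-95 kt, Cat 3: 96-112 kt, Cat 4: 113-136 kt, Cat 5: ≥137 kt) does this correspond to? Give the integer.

4

ΔP = 1015 − 910 = 105 hPa.
V ≈ 6.12 × 105^0.657 = 6.12 × 21.28 ≈ 130 kt.
130 kt falls in the Category 4 band.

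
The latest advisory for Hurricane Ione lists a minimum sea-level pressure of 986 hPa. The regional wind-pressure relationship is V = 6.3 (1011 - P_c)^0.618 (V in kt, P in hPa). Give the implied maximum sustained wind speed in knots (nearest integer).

ΔP = 1011 − 986 = 25 hPa.
25^0.618 ≈ 7.310.
V ≈ 6.3 × 7.310 ≈ 46.1 kt.

46 kt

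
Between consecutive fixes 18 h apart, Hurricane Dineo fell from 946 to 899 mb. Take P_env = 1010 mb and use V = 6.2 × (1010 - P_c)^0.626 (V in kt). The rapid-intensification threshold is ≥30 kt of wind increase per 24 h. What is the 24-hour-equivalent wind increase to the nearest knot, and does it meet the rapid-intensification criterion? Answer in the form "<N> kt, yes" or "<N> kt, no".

46 kt, yes

V₁: ΔP = 64, V ≈ 6.2 × 64^0.626 ≈ 83.76 kt.
V₂: ΔP = 111, V ≈ 6.2 × 111^0.626 ≈ 118.24 kt.
ΔV over 18 h = 34.48 kt → 24 h equivalent = 34.48 × 24/18 ≈ 45.97 kt.
46 kt ≥ 30 kt ⇒ rapid intensification.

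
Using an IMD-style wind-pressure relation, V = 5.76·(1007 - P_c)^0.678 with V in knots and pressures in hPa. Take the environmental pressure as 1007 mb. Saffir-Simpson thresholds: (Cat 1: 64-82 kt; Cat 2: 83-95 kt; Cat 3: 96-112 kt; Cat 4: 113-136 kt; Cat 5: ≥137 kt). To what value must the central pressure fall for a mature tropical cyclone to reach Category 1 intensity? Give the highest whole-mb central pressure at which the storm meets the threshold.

972 mb

Category 1 begins at V = 64 kt.
Required ΔP = (64/5.76)^(1/0.678) = 11.111^1.475 ≈ 34.87 mb.
P_c ≤ 1007 − 34.87 = 972.13, so the highest integer P_c is 972 mb.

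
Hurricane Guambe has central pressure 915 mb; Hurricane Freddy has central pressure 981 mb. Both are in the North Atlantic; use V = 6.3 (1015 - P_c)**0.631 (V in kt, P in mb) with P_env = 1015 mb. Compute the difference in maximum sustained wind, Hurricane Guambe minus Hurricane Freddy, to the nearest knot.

57 kt

Hurricane Guambe: ΔP = 100; V ≈ 6.3 × 100^0.631 ≈ 115.17 kt.
Hurricane Freddy: ΔP = 34; V ≈ 6.3 × 34^0.631 ≈ 58.30 kt.
Difference ≈ 115.17 − 58.30 = 56.87 → 57 kt.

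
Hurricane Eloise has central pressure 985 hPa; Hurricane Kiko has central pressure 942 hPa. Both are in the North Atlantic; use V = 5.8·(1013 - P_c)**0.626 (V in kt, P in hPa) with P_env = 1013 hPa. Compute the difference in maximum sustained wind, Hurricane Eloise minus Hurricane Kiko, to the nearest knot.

-37 kt

Hurricane Eloise: ΔP = 28; V ≈ 5.8 × 28^0.626 ≈ 46.70 kt.
Hurricane Kiko: ΔP = 71; V ≈ 5.8 × 71^0.626 ≈ 83.62 kt.
Difference ≈ 46.70 − 83.62 = -36.92 → -37 kt.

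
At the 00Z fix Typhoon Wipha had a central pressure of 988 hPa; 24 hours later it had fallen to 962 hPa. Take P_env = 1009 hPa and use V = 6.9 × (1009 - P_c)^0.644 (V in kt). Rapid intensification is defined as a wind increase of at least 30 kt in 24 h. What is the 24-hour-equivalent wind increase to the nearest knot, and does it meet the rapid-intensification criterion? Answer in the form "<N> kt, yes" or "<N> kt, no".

33 kt, yes

V₁: ΔP = 21, V ≈ 6.9 × 21^0.644 ≈ 49.02 kt.
V₂: ΔP = 47, V ≈ 6.9 × 47^0.644 ≈ 82.35 kt.
ΔV over 24 h = 33.33 kt → 24 h equivalent = 33.33 × 24/24 ≈ 33.33 kt.
33 kt ≥ 30 kt ⇒ rapid intensification.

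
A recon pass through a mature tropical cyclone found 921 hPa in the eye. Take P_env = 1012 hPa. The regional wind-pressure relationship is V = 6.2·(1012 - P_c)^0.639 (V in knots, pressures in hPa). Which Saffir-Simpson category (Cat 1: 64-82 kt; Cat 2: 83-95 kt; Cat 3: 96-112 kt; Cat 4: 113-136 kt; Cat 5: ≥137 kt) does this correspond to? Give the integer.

3

ΔP = 1012 − 921 = 91 hPa.
V ≈ 6.2 × 91^0.639 = 6.2 × 17.86 ≈ 111 kt.
111 kt falls in the Category 3 band.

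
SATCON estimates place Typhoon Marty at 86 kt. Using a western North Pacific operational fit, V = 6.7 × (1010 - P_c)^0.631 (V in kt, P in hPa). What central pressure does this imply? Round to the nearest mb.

953 mb

ΔP = (V / 6.7)^(1/0.631) = (86/6.7)^1.585.
86/6.7 = 12.836; 12.836^1.585 ≈ 57.10 mb.
P_c = 1010 − 57.10 = 952.90 ≈ 953 mb.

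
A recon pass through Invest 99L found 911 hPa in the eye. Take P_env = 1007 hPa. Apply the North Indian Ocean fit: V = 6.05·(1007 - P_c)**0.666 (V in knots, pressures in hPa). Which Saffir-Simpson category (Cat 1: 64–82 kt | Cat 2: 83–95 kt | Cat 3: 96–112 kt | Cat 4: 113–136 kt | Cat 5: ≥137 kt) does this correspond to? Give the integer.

4

ΔP = 1007 − 911 = 96 hPa.
V ≈ 6.05 × 96^0.666 = 6.05 × 20.90 ≈ 126 kt.
126 kt falls in the Category 4 band.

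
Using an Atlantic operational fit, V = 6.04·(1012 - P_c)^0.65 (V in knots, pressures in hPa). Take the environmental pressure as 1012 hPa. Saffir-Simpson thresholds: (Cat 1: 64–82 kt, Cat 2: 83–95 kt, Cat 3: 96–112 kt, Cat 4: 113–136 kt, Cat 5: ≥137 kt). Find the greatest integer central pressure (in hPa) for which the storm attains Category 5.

890 hPa

Category 5 begins at V = 137 kt.
Required ΔP = (137/6.04)^(1/0.65) = 22.682^1.538 ≈ 121.81 hPa.
P_c ≤ 1012 − 121.81 = 890.19, so the highest integer P_c is 890 hPa.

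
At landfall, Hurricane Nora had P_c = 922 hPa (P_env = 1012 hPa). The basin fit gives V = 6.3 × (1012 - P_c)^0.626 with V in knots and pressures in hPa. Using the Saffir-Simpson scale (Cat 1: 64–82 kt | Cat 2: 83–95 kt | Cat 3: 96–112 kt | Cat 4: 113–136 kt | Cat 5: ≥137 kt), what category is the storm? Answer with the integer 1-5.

3

ΔP = 1012 − 922 = 90 hPa.
V ≈ 6.3 × 90^0.626 = 6.3 × 16.72 ≈ 105 kt.
105 kt falls in the Category 3 band.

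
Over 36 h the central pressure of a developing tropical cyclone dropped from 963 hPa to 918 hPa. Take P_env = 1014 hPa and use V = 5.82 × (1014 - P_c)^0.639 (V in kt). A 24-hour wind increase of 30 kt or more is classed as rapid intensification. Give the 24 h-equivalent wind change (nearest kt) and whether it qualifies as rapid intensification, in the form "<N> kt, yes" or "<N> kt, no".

24 kt, no

V₁: ΔP = 51, V ≈ 5.82 × 51^0.639 ≈ 71.79 kt.
V₂: ΔP = 96, V ≈ 5.82 × 96^0.639 ≈ 107.55 kt.
ΔV over 36 h = 35.76 kt → 24 h equivalent = 35.76 × 24/36 ≈ 23.84 kt.
24 kt < 30 kt ⇒ not rapid intensification.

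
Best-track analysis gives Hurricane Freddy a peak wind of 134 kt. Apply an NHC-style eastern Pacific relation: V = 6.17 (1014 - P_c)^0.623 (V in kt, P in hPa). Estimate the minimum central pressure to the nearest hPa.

ΔP = (V / 6.17)^(1/0.623) = (134/6.17)^1.605.
134/6.17 = 21.718; 21.718^1.605 ≈ 139.89 hPa.
P_c = 1014 − 139.89 = 874.11 ≈ 874 hPa.

874 hPa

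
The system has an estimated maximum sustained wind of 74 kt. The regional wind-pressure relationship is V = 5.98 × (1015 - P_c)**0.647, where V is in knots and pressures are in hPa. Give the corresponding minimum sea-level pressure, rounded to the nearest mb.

966 mb

ΔP = (V / 5.98)^(1/0.647) = (74/5.98)^1.546.
74/5.98 = 12.375; 12.375^1.546 ≈ 48.82 mb.
P_c = 1015 − 48.82 = 966.18 ≈ 966 mb.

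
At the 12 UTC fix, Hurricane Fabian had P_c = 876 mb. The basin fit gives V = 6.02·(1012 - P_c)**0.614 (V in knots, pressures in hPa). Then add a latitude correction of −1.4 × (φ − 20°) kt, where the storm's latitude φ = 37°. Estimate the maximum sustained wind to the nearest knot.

ΔP = 1012 − 876 = 136 mb.
136^0.614 ≈ 20.417.
V ≈ 6.02 × 20.417 ≈ 122.9 kt.
Latitude correction: −1.4 × (37 − 20) = -23.8 kt.
Corrected V ≈ 99.1 kt → 99 kt.

99 kt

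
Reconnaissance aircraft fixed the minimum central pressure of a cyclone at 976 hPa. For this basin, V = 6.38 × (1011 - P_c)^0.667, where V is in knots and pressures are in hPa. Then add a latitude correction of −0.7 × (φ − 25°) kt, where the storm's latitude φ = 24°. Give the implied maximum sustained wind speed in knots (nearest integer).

ΔP = 1011 − 976 = 35 hPa.
35^0.667 ≈ 10.713.
V ≈ 6.38 × 10.713 ≈ 68.3 kt.
Latitude correction: −0.7 × (24 − 25) = 0.7 kt.
Corrected V ≈ 69 kt → 69 kt.

69 kt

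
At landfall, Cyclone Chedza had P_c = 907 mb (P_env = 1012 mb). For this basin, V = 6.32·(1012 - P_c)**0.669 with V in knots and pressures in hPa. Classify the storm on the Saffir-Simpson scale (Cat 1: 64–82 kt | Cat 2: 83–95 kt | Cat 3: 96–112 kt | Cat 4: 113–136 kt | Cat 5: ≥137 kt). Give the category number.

5

ΔP = 1012 − 907 = 105 mb.
V ≈ 6.32 × 105^0.669 = 6.32 × 22.50 ≈ 142 kt.
142 kt falls in the Category 5 band.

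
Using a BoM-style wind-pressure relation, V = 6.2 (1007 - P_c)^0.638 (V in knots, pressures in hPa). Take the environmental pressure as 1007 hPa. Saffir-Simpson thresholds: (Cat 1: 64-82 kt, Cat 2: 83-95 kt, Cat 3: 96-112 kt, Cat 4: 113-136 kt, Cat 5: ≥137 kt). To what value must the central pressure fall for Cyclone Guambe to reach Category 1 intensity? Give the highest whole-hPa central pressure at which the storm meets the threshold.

Category 1 begins at V = 64 kt.
Required ΔP = (64/6.2)^(1/0.638) = 10.323^1.567 ≈ 38.82 hPa.
P_c ≤ 1007 − 38.82 = 968.18, so the highest integer P_c is 968 hPa.

968 hPa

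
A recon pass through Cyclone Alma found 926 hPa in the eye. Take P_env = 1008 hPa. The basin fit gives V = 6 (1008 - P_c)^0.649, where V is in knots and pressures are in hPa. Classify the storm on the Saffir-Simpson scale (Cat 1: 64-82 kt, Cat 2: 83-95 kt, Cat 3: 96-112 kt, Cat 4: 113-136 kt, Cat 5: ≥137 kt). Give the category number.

3

ΔP = 1008 − 926 = 82 hPa.
V ≈ 6 × 82^0.649 = 6 × 17.46 ≈ 105 kt.
105 kt falls in the Category 3 band.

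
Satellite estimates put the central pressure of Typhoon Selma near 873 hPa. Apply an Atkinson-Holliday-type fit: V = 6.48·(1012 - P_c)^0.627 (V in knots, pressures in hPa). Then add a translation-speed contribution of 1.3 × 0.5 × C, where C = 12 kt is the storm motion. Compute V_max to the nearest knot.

151 kt

ΔP = 1012 − 873 = 139 hPa.
139^0.627 ≈ 22.063.
V ≈ 6.48 × 22.063 ≈ 143.0 kt.
Translation term: 1.3 × 0.5 × 12 = 7.8 kt.
Corrected V ≈ 150.8 kt → 151 kt.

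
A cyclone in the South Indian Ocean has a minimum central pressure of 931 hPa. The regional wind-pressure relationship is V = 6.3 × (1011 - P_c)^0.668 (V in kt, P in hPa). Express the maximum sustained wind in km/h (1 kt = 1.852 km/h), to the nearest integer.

ΔP = 1011 − 931 = 80 hPa.
V ≈ 6.3 × 80^0.668 = 6.3 × 18.675 ≈ 117.653 kt.
117.653 × 1.852 ≈ 217.89 km/h → 218 km/h.

218 km/h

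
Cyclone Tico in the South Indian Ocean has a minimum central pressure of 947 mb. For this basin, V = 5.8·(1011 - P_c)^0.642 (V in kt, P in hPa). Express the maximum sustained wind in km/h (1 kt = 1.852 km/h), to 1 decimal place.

155.1 km/h

ΔP = 1011 − 947 = 64 mb.
V ≈ 5.8 × 64^0.642 = 5.8 × 14.440 ≈ 83.752 kt.
83.752 × 1.852 ≈ 155.11 km/h → 155.1 km/h.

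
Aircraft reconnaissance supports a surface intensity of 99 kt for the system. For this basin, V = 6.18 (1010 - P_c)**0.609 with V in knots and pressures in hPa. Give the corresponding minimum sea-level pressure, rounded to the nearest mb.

ΔP = (V / 6.18)^(1/0.609) = (99/6.18)^1.642.
99/6.18 = 16.019; 16.019^1.642 ≈ 95.08 mb.
P_c = 1010 − 95.08 = 914.92 ≈ 915 mb.

915 mb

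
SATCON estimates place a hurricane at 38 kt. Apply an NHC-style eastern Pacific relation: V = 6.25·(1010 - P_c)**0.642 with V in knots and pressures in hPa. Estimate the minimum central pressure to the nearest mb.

993 mb

ΔP = (V / 6.25)^(1/0.642) = (38/6.25)^1.558.
38/6.25 = 6.080; 6.080^1.558 ≈ 16.64 mb.
P_c = 1010 − 16.64 = 993.36 ≈ 993 mb.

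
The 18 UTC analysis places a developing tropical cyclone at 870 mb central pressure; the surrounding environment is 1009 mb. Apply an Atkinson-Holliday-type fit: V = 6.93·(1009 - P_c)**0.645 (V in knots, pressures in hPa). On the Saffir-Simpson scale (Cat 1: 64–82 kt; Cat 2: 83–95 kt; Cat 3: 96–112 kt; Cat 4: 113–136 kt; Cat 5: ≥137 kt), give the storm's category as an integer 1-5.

ΔP = 1009 − 870 = 139 mb.
V ≈ 6.93 × 139^0.645 = 6.93 × 24.11 ≈ 167 kt.
167 kt falls in the Category 5 band.

5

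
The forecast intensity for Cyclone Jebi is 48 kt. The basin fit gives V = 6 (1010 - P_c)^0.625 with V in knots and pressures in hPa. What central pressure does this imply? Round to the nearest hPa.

ΔP = (V / 6)^(1/0.625) = (48/6)^1.600.
48/6 = 8.000; 8.000^1.600 ≈ 27.86 hPa.
P_c = 1010 − 27.86 = 982.14 ≈ 982 hPa.

982 hPa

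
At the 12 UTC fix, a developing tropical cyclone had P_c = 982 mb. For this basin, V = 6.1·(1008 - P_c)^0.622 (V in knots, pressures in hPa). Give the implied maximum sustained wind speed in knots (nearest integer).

ΔP = 1008 − 982 = 26 mb.
26^0.622 ≈ 7.588.
V ≈ 6.1 × 7.588 ≈ 46.3 kt.

46 kt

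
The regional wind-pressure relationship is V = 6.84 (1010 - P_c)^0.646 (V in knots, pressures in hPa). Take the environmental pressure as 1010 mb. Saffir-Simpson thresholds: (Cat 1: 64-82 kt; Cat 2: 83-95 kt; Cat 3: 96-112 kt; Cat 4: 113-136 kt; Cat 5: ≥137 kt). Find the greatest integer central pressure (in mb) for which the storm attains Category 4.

933 mb

Category 4 begins at V = 113 kt.
Required ΔP = (113/6.84)^(1/0.646) = 16.520^1.548 ≈ 76.82 mb.
P_c ≤ 1010 − 76.82 = 933.18, so the highest integer P_c is 933 mb.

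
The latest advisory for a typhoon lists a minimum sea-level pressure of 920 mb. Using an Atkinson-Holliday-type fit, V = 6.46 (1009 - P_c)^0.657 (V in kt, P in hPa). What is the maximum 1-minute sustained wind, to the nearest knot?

ΔP = 1009 − 920 = 89 mb.
89^0.657 ≈ 19.088.
V ≈ 6.46 × 19.088 ≈ 123.3 kt.

123 kt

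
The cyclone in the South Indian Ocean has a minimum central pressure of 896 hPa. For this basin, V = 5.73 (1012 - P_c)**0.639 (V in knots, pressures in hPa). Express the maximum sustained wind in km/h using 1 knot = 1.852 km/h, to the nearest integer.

221 km/h

ΔP = 1012 − 896 = 116 hPa.
V ≈ 5.73 × 116^0.639 = 5.73 × 20.854 ≈ 119.493 kt.
119.493 × 1.852 ≈ 221.30 km/h → 221 km/h.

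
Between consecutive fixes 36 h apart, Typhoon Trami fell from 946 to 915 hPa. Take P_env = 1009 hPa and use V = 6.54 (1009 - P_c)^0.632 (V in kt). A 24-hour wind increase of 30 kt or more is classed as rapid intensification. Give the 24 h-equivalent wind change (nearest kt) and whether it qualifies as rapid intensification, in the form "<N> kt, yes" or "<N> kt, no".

V₁: ΔP = 63, V ≈ 6.54 × 63^0.632 ≈ 89.69 kt.
V₂: ΔP = 94, V ≈ 6.54 × 94^0.632 ≈ 115.50 kt.
ΔV over 36 h = 25.81 kt → 24 h equivalent = 25.81 × 24/36 ≈ 17.21 kt.
17 kt < 30 kt ⇒ not rapid intensification.

17 kt, no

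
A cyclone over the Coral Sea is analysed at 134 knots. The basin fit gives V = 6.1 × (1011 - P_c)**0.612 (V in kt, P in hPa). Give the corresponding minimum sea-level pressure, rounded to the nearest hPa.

ΔP = (V / 6.1)^(1/0.612) = (134/6.1)^1.634.
134/6.1 = 21.967; 21.967^1.634 ≈ 155.76 hPa.
P_c = 1011 − 155.76 = 855.24 ≈ 855 hPa.

855 hPa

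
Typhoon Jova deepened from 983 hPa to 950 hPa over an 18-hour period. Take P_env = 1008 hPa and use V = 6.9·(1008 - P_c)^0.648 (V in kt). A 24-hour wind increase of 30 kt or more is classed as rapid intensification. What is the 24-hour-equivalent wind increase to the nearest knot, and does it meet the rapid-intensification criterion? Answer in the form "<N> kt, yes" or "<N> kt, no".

V₁: ΔP = 25, V ≈ 6.9 × 25^0.648 ≈ 55.55 kt.
V₂: ΔP = 58, V ≈ 6.9 × 58^0.648 ≈ 95.84 kt.
ΔV over 18 h = 40.29 kt → 24 h equivalent = 40.29 × 24/18 ≈ 53.72 kt.
54 kt ≥ 30 kt ⇒ rapid intensification.

54 kt, yes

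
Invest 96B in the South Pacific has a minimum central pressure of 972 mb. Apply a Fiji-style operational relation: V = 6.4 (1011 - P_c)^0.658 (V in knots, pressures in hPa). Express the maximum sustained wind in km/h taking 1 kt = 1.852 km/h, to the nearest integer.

132 km/h

ΔP = 1011 − 972 = 39 mb.
V ≈ 6.4 × 39^0.658 = 6.4 × 11.141 ≈ 71.302 kt.
71.302 × 1.852 ≈ 132.05 km/h → 132 km/h.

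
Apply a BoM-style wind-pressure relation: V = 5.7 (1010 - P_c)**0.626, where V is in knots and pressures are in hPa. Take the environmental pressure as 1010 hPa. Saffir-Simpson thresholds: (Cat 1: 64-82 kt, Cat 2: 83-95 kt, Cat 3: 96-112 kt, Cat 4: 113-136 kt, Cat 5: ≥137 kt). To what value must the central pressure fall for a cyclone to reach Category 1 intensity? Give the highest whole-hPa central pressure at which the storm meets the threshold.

Category 1 begins at V = 64 kt.
Required ΔP = (64/5.7)^(1/0.626) = 11.228^1.597 ≈ 47.62 hPa.
P_c ≤ 1010 − 47.62 = 962.38, so the highest integer P_c is 962 hPa.

962 hPa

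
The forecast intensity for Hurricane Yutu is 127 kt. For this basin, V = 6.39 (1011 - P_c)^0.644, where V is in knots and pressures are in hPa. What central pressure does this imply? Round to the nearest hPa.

907 hPa

ΔP = (V / 6.39)^(1/0.644) = (127/6.39)^1.553.
127/6.39 = 19.875; 19.875^1.553 ≈ 103.75 hPa.
P_c = 1011 − 103.75 = 907.25 ≈ 907 hPa.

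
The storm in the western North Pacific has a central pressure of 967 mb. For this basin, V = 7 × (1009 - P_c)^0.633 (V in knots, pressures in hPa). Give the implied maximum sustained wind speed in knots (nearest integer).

75 kt

ΔP = 1009 − 967 = 42 mb.
42^0.633 ≈ 10.654.
V ≈ 7 × 10.654 ≈ 74.6 kt.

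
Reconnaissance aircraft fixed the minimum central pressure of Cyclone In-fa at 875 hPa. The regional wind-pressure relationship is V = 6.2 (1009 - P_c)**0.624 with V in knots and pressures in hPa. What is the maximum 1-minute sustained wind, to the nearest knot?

132 kt

ΔP = 1009 − 875 = 134 hPa.
134^0.624 ≈ 21.248.
V ≈ 6.2 × 21.248 ≈ 131.7 kt.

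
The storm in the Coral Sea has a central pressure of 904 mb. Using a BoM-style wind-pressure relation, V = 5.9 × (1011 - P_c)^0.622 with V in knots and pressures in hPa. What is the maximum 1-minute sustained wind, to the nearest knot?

ΔP = 1011 − 904 = 107 mb.
107^0.622 ≈ 18.293.
V ≈ 5.9 × 18.293 ≈ 107.9 kt.

108 kt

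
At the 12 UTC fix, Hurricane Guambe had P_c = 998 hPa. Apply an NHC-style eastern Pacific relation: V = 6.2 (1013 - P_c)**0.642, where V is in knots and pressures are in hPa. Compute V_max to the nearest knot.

35 kt

ΔP = 1013 − 998 = 15 hPa.
15^0.642 ≈ 5.689.
V ≈ 6.2 × 5.689 ≈ 35.3 kt.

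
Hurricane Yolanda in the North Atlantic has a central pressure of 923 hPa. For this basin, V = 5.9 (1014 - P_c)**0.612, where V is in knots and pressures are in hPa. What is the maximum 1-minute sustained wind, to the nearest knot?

93 kt

ΔP = 1014 − 923 = 91 hPa.
91^0.612 ≈ 15.810.
V ≈ 5.9 × 15.810 ≈ 93.3 kt.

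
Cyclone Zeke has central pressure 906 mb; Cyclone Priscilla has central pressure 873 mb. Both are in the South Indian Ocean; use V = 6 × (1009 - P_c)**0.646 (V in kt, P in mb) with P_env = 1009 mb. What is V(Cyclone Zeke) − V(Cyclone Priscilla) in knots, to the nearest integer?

-24 kt

Cyclone Zeke: ΔP = 103; V ≈ 6 × 103^0.646 ≈ 119.80 kt.
Cyclone Priscilla: ΔP = 136; V ≈ 6 × 136^0.646 ≈ 143.36 kt.
Difference ≈ 119.80 − 143.36 = -23.56 → -24 kt.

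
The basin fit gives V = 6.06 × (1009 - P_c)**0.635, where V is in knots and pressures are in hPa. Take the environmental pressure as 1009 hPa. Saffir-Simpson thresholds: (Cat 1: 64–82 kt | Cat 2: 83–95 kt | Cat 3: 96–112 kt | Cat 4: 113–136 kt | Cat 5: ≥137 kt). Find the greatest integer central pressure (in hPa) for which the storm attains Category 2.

Category 2 begins at V = 83 kt.
Required ΔP = (83/6.06)^(1/0.635) = 13.696^1.575 ≈ 61.65 hPa.
P_c ≤ 1009 − 61.65 = 947.35, so the highest integer P_c is 947 hPa.

947 hPa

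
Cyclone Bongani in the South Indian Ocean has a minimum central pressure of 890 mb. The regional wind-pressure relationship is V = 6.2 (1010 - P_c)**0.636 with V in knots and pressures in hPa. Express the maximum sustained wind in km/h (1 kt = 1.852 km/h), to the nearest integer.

ΔP = 1010 − 890 = 120 mb.
V ≈ 6.2 × 120^0.636 = 6.2 × 21.007 ≈ 130.242 kt.
130.242 × 1.852 ≈ 241.21 km/h → 241 km/h.

241 km/h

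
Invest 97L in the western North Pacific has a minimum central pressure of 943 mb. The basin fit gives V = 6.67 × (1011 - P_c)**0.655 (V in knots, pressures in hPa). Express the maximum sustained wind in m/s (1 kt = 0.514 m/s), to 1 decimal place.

54.4 m/s

ΔP = 1011 − 943 = 68 mb.
V ≈ 6.67 × 68^0.655 = 6.67 × 15.860 ≈ 105.784 kt.
105.784 × 0.514 ≈ 54.37 m/s → 54.4 m/s.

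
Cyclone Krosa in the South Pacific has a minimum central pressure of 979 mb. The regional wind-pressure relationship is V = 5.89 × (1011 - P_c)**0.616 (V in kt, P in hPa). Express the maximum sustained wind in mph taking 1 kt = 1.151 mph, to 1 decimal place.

ΔP = 1011 − 979 = 32 mb.
V ≈ 5.89 × 32^0.616 = 5.89 × 8.456 ≈ 49.807 kt.
49.807 × 1.151 ≈ 57.33 mph → 57.3 mph.

57.3 mph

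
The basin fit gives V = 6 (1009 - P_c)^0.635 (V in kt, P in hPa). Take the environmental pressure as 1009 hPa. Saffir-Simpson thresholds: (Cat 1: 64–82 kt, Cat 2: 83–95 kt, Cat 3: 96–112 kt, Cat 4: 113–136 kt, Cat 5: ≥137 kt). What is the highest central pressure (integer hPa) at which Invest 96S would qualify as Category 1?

Category 1 begins at V = 64 kt.
Required ΔP = (64/6)^(1/0.635) = 10.667^1.575 ≈ 41.59 hPa.
P_c ≤ 1009 − 41.59 = 967.41, so the highest integer P_c is 967 hPa.

967 hPa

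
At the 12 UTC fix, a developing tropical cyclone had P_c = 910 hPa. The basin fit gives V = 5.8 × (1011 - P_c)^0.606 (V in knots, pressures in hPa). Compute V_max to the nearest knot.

95 kt

ΔP = 1011 − 910 = 101 hPa.
101^0.606 ≈ 16.392.
V ≈ 5.8 × 16.392 ≈ 95.1 kt.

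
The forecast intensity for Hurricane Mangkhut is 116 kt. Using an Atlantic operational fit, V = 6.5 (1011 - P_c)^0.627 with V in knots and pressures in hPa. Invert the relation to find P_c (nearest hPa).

ΔP = (V / 6.5)^(1/0.627) = (116/6.5)^1.595.
116/6.5 = 17.846; 17.846^1.595 ≈ 99.10 hPa.
P_c = 1011 − 99.10 = 911.90 ≈ 912 hPa.

912 hPa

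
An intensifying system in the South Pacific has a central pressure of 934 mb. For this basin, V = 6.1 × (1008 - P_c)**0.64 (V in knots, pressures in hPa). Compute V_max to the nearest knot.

ΔP = 1008 − 934 = 74 mb.
74^0.64 ≈ 15.715.
V ≈ 6.1 × 15.715 ≈ 95.9 kt.

96 kt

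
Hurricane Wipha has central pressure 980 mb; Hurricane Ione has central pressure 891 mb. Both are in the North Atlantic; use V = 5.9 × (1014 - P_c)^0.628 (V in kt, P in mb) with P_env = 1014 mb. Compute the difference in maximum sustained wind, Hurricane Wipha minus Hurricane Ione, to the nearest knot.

-67 kt

Hurricane Wipha: ΔP = 34; V ≈ 5.9 × 34^0.628 ≈ 54.03 kt.
Hurricane Ione: ΔP = 123; V ≈ 5.9 × 123^0.628 ≈ 121.15 kt.
Difference ≈ 54.03 − 121.15 = -67.12 → -67 kt.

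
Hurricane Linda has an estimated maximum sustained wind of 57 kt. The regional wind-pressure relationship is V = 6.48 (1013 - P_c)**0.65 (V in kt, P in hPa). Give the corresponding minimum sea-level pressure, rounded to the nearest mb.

985 mb

ΔP = (V / 6.48)^(1/0.65) = (57/6.48)^1.538.
57/6.48 = 8.796; 8.796^1.538 ≈ 28.36 mb.
P_c = 1013 − 28.36 = 984.64 ≈ 985 mb.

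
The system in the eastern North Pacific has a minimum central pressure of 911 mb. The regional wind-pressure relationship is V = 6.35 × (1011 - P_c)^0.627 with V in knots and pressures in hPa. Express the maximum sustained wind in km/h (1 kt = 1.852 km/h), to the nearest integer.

ΔP = 1011 − 911 = 100 mb.
V ≈ 6.35 × 100^0.627 = 6.35 × 17.947 ≈ 113.966 kt.
113.966 × 1.852 ≈ 211.06 km/h → 211 km/h.

211 km/h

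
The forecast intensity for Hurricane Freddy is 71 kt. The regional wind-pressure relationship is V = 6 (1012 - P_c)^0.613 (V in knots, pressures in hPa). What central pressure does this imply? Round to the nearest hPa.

956 hPa

ΔP = (V / 6)^(1/0.613) = (71/6)^1.631.
71/6 = 11.833; 11.833^1.631 ≈ 56.31 hPa.
P_c = 1012 − 56.31 = 955.69 ≈ 956 hPa.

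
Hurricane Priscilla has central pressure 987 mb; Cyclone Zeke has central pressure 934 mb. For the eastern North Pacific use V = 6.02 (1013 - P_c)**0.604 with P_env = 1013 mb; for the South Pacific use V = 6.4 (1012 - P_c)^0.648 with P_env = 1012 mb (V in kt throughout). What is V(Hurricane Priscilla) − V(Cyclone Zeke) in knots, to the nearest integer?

Hurricane Priscilla: ΔP = 26; V ≈ 6.02 × 26^0.604 ≈ 43.08 kt.
Cyclone Zeke: ΔP = 78; V ≈ 6.4 × 78^0.648 ≈ 107.71 kt.
Difference ≈ 43.08 − 107.71 = -64.63 → -65 kt.

-65 kt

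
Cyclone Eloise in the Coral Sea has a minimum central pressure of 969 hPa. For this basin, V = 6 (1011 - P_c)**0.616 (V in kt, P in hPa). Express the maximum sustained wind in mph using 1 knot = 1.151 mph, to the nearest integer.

ΔP = 1011 − 969 = 42 hPa.
V ≈ 6 × 42^0.616 = 6 × 9.998 ≈ 59.989 kt.
59.989 × 1.151 ≈ 69.05 mph → 69 mph.

69 mph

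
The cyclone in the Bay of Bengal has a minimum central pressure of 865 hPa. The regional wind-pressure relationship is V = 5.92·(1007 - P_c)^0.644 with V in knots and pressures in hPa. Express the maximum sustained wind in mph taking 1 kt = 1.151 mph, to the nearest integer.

166 mph

ΔP = 1007 − 865 = 142 hPa.
V ≈ 5.92 × 142^0.644 = 5.92 × 24.326 ≈ 144.011 kt.
144.011 × 1.151 ≈ 165.76 mph → 166 mph.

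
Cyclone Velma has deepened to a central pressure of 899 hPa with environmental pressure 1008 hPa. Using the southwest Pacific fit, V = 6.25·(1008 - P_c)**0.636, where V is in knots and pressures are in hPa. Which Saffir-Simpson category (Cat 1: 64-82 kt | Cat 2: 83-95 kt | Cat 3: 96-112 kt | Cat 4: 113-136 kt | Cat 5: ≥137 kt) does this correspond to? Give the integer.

ΔP = 1008 − 899 = 109 hPa.
V ≈ 6.25 × 109^0.636 = 6.25 × 19.76 ≈ 124 kt.
124 kt falls in the Category 4 band.

4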